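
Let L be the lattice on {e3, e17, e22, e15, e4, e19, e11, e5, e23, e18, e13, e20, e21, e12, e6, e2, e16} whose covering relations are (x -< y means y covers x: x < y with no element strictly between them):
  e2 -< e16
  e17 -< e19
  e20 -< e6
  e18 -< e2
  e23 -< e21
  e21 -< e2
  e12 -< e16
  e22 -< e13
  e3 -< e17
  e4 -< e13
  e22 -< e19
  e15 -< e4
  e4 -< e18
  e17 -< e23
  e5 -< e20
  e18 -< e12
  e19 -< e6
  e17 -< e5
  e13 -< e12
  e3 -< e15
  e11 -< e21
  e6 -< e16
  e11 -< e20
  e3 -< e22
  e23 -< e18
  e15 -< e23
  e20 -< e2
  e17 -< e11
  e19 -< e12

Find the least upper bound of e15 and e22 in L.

e13

Common upper bounds of {e15, e22}: e12, e13, e16.
The least among these is e13.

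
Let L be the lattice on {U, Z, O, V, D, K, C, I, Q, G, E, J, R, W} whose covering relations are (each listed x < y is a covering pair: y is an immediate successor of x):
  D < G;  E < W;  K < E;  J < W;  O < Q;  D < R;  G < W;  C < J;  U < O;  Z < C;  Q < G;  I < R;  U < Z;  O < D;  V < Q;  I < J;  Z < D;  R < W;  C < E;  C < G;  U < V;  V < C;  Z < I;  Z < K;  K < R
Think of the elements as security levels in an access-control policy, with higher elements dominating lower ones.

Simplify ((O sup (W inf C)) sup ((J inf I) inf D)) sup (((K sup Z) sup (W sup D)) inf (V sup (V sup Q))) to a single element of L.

G

W ∧ C = C
O ∨ C = G
J ∧ I = I
I ∧ D = Z
G ∨ Z = G
K ∨ Z = K
W ∨ D = W
K ∨ W = W
V ∨ Q = Q
V ∨ Q = Q
W ∧ Q = Q
G ∨ Q = G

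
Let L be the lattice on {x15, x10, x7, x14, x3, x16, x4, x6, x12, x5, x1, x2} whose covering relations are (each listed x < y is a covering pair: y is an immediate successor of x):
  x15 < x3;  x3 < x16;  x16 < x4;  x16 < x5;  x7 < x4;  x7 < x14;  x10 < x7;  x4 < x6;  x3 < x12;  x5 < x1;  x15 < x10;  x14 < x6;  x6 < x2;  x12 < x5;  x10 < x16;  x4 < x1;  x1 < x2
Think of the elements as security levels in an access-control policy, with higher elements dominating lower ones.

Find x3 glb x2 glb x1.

x3

Common lower bounds of {x3, x2, x1}: x15, x3.
The greatest among these is x3.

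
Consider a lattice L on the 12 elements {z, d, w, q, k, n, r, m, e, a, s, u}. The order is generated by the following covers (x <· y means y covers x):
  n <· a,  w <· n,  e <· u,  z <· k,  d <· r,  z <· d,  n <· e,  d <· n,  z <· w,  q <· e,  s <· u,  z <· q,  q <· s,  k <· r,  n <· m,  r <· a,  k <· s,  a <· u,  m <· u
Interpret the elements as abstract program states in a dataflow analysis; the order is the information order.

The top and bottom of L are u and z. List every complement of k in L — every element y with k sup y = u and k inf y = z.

Need y with k ∨ y = u and k ∧ y = z.
Checking each element gives: e, m.

e, m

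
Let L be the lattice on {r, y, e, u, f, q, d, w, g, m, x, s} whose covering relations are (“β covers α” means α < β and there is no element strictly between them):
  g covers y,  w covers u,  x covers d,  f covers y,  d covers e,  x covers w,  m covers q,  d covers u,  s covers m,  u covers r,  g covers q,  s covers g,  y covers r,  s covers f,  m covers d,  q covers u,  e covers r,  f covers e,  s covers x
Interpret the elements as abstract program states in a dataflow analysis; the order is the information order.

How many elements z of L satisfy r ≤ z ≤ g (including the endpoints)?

The interval [r, g] = {g, q, r, u, y}, which has 5 elements.

5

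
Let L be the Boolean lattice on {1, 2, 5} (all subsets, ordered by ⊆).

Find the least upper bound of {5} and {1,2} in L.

{1,2,5}

Under ⊆, join is union: {5} ∪ {1,2} = {1,2,5}.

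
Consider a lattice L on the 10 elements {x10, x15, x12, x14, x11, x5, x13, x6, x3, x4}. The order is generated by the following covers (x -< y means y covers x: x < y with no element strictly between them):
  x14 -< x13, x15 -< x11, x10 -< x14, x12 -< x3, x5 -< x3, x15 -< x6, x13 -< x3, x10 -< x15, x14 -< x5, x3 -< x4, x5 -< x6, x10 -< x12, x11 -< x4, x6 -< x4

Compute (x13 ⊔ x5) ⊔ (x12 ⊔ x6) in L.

x13 ∨ x5 = x3
x12 ∨ x6 = x4
x3 ∨ x4 = x4

x4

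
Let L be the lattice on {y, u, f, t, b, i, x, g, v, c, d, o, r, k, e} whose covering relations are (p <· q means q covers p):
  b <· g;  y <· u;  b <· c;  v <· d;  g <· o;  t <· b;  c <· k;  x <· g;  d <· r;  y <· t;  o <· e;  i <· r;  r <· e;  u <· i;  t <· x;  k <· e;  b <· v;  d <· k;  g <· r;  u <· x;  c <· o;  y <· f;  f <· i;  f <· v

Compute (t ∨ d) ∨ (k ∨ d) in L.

k

t ∨ d = d
k ∨ d = k
d ∨ k = k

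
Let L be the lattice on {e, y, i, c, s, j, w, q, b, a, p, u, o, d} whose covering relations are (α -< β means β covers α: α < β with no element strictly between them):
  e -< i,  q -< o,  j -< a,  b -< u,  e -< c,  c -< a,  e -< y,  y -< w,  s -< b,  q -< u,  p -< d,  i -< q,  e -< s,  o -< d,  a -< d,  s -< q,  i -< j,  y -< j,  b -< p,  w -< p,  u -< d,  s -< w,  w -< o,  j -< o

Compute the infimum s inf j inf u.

e

Common lower bounds of {s, j, u}: e.
The greatest among these is e.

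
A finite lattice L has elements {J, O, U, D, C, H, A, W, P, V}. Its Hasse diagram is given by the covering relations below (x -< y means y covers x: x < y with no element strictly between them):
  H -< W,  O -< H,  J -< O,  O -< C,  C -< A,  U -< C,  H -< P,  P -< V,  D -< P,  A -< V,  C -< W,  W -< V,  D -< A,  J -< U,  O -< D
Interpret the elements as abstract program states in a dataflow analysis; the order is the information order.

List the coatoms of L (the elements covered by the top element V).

A, P, W

The coatoms are exactly the elements covered by V: A, P, W.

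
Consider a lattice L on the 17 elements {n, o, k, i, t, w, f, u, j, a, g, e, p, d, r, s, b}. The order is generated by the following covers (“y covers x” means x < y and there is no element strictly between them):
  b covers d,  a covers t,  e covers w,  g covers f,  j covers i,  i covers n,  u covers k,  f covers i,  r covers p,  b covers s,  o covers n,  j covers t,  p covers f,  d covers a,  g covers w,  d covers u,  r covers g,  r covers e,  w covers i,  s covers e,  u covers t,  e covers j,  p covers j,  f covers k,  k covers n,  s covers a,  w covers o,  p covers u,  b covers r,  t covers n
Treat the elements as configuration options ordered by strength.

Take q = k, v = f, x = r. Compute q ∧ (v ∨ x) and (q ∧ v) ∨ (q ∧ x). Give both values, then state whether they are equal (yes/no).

v ∨ x = r, so q ∧ (v ∨ x) = k ∧ r = k.
q ∧ v = k and q ∧ x = k, so (q ∧ v) ∨ (q ∧ x) = k ∨ k = k.
Equal: yes.

k; k; yes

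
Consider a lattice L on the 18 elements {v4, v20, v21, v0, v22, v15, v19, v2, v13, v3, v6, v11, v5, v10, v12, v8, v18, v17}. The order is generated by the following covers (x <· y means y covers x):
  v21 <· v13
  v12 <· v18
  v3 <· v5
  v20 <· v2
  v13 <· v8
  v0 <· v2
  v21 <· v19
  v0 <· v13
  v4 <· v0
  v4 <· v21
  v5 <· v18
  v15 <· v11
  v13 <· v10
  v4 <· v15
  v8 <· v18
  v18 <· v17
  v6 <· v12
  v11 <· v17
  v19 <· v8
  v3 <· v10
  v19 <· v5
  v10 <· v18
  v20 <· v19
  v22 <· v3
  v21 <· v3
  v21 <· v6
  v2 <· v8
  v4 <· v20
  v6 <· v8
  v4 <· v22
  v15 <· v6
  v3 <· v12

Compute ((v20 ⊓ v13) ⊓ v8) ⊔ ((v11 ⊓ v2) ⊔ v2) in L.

v2

v20 ∧ v13 = v4
v4 ∧ v8 = v4
v11 ∧ v2 = v4
v4 ∨ v2 = v2
v4 ∨ v2 = v2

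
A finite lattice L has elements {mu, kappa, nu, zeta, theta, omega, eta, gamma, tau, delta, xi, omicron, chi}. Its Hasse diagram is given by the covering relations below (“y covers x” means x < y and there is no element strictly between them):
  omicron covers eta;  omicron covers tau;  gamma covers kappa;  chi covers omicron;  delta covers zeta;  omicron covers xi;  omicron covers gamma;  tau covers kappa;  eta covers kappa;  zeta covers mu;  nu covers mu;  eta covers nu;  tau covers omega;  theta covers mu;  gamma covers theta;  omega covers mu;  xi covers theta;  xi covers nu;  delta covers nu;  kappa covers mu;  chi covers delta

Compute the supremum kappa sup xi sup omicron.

omicron

Common upper bounds of {kappa, xi, omicron}: chi, omicron.
The least among these is omicron.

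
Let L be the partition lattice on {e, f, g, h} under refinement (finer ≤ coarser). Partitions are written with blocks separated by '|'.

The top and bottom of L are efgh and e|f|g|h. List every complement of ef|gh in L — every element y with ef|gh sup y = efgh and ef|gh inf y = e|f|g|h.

eg|fh, eg|f|h, eh|fg, eh|f|g, e|fg|h, e|fh|g

Need y with ef|gh ∨ y = efgh and ef|gh ∧ y = e|f|g|h.
Checking each element gives: eg|fh, eg|f|h, eh|fg, eh|f|g, e|fg|h, e|fh|g.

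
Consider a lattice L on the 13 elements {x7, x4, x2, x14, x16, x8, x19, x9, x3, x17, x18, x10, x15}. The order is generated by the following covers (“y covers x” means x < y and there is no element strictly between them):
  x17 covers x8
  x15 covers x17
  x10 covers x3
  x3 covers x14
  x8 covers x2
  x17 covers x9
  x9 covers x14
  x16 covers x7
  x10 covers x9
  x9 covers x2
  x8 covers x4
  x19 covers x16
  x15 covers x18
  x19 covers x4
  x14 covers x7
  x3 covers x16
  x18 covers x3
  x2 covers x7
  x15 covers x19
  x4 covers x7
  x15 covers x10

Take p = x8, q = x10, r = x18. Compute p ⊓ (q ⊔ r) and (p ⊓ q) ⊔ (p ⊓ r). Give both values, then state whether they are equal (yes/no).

x8; x2; no

q ⊔ r = x15, so p ⊓ (q ⊔ r) = x8 ⊓ x15 = x8.
p ⊓ q = x2 and p ⊓ r = x7, so (p ⊓ q) ⊔ (p ⊓ r) = x2 ⊔ x7 = x2.
Equal: no.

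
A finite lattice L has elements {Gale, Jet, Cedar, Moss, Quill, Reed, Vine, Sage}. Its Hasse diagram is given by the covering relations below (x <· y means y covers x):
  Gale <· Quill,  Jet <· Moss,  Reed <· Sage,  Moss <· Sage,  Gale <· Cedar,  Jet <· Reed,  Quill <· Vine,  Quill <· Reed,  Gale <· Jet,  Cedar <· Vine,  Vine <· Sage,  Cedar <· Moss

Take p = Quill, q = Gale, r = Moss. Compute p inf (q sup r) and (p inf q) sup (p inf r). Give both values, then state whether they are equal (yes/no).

Gale; Gale; yes

q sup r = Moss, so p inf (q sup r) = Quill inf Moss = Gale.
p inf q = Gale and p inf r = Gale, so (p inf q) sup (p inf r) = Gale sup Gale = Gale.
Equal: yes.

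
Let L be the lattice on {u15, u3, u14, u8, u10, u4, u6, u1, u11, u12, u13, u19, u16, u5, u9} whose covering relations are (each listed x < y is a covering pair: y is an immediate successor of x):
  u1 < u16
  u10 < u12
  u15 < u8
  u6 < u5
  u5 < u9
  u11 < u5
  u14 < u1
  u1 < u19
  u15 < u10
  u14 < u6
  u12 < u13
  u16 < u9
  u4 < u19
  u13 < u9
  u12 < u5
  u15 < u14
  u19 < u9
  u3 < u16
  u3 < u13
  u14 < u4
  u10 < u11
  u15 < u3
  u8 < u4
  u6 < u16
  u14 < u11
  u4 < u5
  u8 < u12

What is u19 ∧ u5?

u4

Common lower bounds of {u19, u5}: u14, u15, u4, u8.
The greatest among these is u4.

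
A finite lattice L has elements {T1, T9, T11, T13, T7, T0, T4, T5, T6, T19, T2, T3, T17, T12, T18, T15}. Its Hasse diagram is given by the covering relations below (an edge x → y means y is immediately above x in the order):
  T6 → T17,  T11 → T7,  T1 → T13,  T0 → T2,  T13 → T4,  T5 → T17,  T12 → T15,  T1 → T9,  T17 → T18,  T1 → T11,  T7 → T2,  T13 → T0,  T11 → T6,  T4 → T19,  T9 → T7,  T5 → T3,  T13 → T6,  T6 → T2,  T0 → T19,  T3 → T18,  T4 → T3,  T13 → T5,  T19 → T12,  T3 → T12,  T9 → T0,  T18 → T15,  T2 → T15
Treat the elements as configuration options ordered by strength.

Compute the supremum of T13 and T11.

Common upper bounds of {T13, T11}: T15, T17, T18, T2, T6.
The least among these is T6.

T6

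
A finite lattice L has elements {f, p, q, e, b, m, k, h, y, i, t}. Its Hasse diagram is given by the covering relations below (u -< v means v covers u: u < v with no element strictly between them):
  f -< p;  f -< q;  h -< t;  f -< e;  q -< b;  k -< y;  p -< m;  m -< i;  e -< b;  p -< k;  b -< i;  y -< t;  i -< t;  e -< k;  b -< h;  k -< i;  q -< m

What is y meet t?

Common lower bounds of {y, t}: e, f, k, p, y.
The greatest among these is y.

y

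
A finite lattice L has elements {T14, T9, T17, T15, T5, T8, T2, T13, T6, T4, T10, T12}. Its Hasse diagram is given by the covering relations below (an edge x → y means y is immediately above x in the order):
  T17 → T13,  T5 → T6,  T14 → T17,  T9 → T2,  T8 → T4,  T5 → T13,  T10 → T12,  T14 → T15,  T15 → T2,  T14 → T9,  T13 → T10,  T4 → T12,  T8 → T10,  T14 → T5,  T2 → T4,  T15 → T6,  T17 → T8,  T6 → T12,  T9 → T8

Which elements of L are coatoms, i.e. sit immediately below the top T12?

T10, T4, T6

The coatoms are exactly the elements covered by T12: T10, T4, T6.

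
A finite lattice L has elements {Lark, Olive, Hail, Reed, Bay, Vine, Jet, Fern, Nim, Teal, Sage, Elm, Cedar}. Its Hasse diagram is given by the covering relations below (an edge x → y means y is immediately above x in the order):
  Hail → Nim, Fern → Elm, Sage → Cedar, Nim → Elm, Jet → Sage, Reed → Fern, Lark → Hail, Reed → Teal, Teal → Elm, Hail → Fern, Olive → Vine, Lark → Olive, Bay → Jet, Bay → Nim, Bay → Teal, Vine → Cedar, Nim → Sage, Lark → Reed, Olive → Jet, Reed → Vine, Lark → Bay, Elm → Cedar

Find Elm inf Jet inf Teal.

Bay

Common lower bounds of {Elm, Jet, Teal}: Bay, Lark.
The greatest among these is Bay.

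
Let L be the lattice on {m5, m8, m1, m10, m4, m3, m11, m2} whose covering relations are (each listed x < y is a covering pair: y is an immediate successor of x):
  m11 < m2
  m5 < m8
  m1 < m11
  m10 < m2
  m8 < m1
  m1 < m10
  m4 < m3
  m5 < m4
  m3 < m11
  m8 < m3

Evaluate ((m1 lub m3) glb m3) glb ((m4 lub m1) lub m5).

m1 ∨ m3 = m11
m11 ∧ m3 = m3
m4 ∨ m1 = m11
m11 ∨ m5 = m11
m3 ∧ m11 = m3

m3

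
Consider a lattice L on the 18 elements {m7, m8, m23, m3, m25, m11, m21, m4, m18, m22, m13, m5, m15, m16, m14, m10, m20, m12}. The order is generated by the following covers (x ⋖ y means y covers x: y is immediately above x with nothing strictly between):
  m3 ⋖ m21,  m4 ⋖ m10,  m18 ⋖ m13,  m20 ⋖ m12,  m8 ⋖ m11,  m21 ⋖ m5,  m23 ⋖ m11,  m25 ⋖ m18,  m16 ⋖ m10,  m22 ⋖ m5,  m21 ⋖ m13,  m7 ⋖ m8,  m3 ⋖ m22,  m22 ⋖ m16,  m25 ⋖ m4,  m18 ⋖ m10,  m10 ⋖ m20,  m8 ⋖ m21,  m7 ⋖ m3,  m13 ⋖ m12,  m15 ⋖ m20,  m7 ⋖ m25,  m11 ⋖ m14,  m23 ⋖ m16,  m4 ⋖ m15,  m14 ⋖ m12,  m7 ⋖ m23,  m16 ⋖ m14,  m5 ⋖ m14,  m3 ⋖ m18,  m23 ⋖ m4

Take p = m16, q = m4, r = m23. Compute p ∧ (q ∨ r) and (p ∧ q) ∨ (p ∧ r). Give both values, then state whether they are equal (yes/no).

q ∨ r = m4, so p ∧ (q ∨ r) = m16 ∧ m4 = m23.
p ∧ q = m23 and p ∧ r = m23, so (p ∧ q) ∨ (p ∧ r) = m23 ∨ m23 = m23.
Equal: yes.

m23; m23; yes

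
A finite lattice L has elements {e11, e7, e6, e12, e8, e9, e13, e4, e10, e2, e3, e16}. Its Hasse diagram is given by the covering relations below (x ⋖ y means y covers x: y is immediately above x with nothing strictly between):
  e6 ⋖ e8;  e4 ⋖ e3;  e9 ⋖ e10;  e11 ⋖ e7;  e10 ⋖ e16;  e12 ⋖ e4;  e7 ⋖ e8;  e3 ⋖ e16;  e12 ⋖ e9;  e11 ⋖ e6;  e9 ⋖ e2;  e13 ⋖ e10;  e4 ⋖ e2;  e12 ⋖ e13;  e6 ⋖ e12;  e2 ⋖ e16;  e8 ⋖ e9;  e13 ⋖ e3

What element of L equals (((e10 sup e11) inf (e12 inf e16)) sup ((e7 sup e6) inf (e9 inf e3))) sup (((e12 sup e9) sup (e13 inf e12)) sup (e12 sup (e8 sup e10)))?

e10

e10 ∨ e11 = e10
e12 ∧ e16 = e12
e10 ∧ e12 = e12
e7 ∨ e6 = e8
e9 ∧ e3 = e12
e8 ∧ e12 = e6
e12 ∨ e6 = e12
e12 ∨ e9 = e9
e13 ∧ e12 = e12
e9 ∨ e12 = e9
e8 ∨ e10 = e10
e12 ∨ e10 = e10
e9 ∨ e10 = e10
e12 ∨ e10 = e10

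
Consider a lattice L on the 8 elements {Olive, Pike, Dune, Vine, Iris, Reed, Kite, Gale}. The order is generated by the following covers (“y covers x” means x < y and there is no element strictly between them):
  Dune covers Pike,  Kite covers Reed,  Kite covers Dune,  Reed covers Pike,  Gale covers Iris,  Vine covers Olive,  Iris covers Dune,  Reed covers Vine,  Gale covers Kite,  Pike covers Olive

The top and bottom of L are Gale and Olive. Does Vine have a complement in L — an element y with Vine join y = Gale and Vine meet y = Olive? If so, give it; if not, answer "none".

Need y with Vine ∨ y = Gale and Vine ∧ y = Olive.
Checking each element gives: Iris.

Iris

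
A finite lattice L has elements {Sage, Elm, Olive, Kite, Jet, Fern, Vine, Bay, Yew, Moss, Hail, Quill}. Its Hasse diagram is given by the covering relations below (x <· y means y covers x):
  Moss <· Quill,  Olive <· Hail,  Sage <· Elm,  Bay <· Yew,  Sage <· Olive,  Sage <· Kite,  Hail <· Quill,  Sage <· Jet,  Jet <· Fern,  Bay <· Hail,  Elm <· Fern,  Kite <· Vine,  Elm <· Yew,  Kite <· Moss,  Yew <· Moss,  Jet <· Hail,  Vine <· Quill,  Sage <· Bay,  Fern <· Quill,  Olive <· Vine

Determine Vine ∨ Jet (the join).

Common upper bounds of {Vine, Jet}: Quill.
The least among these is Quill.

Quill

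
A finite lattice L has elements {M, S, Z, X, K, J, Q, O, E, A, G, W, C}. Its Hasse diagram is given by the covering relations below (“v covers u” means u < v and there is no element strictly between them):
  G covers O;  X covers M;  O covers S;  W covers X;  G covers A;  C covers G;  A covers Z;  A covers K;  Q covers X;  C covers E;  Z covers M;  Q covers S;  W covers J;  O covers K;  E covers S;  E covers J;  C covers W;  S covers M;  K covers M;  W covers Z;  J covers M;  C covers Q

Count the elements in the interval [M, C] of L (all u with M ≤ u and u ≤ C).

The interval [M, C] = {A, C, E, G, J, K, M, O, Q, S, W, X, Z}, which has 13 elements.

13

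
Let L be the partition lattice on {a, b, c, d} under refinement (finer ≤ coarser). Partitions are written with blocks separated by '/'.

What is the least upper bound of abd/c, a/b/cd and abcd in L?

The join of abd/c, a/b/cd, abcd merges any blocks that overlap across the partitions, giving abcd.

abcd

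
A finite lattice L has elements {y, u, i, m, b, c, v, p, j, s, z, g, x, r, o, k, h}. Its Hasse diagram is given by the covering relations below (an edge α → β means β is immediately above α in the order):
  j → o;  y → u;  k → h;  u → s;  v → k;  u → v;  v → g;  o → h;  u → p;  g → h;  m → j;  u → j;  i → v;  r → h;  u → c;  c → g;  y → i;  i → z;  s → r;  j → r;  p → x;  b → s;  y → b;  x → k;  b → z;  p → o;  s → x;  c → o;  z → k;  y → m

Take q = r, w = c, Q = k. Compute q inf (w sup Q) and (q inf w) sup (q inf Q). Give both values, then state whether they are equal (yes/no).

r; s; no

w sup Q = h, so q inf (w sup Q) = r inf h = r.
q inf w = u and q inf Q = s, so (q inf w) sup (q inf Q) = u sup s = s.
Equal: no.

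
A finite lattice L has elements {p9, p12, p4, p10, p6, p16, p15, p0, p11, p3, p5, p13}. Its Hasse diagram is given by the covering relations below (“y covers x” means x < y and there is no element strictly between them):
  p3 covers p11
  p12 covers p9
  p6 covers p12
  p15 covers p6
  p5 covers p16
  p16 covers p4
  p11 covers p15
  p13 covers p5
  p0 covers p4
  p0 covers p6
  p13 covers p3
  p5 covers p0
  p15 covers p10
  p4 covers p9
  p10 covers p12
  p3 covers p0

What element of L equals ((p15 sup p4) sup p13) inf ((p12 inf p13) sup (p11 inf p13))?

p11

p15 ∨ p4 = p3
p3 ∨ p13 = p13
p12 ∧ p13 = p12
p11 ∧ p13 = p11
p12 ∨ p11 = p11
p13 ∧ p11 = p11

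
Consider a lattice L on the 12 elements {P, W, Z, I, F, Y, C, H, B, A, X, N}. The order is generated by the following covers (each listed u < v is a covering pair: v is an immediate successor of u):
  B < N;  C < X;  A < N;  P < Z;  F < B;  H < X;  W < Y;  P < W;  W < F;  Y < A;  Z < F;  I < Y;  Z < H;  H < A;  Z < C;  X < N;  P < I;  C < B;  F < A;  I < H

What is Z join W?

F

Common upper bounds of {Z, W}: A, B, F, N.
The least among these is F.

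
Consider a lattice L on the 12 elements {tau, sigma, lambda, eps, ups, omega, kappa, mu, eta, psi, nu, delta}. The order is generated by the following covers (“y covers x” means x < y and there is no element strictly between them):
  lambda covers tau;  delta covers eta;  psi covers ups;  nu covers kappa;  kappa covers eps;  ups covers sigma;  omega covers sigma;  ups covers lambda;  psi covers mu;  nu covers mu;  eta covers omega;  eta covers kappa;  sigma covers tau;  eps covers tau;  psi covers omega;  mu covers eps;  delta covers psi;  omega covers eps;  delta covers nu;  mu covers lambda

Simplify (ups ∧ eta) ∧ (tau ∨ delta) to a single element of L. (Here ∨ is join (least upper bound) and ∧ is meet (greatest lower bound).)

ups ∧ eta = sigma
tau ∨ delta = delta
sigma ∧ delta = sigma

sigma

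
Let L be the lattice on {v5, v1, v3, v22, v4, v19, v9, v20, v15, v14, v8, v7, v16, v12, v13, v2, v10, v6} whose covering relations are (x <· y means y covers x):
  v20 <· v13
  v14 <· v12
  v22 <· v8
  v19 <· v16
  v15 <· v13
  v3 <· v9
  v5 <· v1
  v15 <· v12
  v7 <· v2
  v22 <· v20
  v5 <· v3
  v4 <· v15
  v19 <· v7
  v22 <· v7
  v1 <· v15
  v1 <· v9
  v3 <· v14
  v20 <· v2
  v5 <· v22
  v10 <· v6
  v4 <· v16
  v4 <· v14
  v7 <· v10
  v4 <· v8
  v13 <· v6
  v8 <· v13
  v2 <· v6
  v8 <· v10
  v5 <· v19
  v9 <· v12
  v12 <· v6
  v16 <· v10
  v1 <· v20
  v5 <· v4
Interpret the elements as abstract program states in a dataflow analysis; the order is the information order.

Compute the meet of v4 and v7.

v5

Common lower bounds of {v4, v7}: v5.
The greatest among these is v5.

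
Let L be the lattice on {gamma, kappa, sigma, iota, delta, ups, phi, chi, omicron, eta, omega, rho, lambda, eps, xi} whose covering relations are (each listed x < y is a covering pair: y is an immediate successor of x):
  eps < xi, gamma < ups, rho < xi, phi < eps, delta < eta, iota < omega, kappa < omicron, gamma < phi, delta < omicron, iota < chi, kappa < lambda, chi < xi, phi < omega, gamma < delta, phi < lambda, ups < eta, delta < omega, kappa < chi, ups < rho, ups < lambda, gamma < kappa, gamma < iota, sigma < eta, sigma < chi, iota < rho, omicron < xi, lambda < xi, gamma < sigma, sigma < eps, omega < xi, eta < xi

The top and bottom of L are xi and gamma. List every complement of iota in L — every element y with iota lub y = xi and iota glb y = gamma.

Need y with iota ∨ y = xi and iota ∧ y = gamma.
Checking each element gives: eps, eta, lambda, omicron.

eps, eta, lambda, omicron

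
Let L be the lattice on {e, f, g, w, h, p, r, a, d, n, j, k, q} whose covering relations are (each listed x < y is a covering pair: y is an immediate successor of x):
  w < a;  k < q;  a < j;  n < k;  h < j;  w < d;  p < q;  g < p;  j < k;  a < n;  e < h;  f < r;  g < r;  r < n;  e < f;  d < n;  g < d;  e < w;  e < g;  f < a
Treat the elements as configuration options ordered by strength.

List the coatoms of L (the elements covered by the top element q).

The coatoms are exactly the elements covered by q: k, p.

k, p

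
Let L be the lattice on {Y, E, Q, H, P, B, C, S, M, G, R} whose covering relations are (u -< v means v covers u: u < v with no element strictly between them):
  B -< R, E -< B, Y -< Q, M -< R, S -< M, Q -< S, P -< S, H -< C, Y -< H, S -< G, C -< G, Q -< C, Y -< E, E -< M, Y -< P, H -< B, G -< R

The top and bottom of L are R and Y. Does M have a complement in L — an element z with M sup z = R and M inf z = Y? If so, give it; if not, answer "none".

Need z with M ∨ z = R and M ∧ z = Y.
Checking each element gives: H.

H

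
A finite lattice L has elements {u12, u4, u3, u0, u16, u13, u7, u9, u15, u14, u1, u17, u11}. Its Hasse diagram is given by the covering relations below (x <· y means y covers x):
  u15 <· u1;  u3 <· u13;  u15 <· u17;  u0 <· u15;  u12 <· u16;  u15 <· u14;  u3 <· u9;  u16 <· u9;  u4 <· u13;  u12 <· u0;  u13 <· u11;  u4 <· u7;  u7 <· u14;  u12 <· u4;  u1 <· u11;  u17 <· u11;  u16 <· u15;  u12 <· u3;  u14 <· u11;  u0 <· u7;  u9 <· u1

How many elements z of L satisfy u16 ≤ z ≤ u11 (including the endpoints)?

The interval [u16, u11] = {u1, u11, u14, u15, u16, u17, u9}, which has 7 elements.

7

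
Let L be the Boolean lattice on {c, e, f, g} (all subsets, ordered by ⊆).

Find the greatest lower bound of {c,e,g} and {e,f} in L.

{e}

Common lower bounds of {{c,e,g}, {e,f}}: {e}, {}.
The greatest among these is {e}.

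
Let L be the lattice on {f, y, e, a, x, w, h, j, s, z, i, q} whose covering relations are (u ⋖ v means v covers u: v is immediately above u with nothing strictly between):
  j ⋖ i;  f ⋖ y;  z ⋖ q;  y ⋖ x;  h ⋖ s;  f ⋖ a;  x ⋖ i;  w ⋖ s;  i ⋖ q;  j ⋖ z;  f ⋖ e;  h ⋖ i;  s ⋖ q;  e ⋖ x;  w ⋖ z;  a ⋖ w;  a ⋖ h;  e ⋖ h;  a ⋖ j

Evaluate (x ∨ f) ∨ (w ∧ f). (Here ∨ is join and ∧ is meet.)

x

x ∨ f = x
w ∧ f = f
x ∨ f = x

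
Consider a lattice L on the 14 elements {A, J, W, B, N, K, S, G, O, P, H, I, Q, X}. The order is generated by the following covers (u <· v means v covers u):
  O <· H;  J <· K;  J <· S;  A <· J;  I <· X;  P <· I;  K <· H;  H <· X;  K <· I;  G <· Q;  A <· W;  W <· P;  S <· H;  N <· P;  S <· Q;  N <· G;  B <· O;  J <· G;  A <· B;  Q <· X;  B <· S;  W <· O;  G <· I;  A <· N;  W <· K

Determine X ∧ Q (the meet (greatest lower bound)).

Common lower bounds of {X, Q}: A, B, G, J, N, Q, S.
The greatest among these is Q.

Q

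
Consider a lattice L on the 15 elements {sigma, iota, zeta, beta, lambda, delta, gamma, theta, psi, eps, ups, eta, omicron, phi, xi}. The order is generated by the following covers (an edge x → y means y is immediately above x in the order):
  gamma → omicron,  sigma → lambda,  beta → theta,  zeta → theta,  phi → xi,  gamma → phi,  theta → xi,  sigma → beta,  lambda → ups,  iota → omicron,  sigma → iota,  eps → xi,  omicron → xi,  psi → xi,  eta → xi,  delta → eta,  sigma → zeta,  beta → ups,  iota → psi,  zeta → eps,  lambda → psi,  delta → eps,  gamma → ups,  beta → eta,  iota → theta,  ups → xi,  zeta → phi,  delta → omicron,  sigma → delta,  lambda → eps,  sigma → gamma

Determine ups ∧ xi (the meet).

Common lower bounds of {ups, xi}: beta, gamma, lambda, sigma, ups.
The greatest among these is ups.

ups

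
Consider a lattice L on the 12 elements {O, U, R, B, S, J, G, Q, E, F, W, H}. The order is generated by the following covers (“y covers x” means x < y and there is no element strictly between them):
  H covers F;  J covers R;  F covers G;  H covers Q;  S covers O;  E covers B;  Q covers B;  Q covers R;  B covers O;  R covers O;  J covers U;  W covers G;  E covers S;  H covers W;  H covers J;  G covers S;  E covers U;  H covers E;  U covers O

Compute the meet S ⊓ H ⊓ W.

S

Common lower bounds of {S, H, W}: O, S.
The greatest among these is S.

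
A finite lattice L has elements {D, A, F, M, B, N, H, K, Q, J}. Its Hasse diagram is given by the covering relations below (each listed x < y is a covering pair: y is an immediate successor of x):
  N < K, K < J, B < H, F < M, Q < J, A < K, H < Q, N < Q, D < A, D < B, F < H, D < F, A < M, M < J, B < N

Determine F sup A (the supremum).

M

Common upper bounds of {F, A}: J, M.
The least among these is M.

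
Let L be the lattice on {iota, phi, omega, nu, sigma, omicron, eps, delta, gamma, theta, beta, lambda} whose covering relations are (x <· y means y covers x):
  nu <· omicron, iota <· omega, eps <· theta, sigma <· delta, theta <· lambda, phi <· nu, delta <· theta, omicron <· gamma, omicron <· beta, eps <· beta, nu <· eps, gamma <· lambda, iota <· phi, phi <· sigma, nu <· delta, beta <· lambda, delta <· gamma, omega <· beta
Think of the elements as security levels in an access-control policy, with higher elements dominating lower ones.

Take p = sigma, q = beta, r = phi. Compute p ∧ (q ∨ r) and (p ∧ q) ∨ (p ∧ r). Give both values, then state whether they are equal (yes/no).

q ∨ r = beta, so p ∧ (q ∨ r) = sigma ∧ beta = phi.
p ∧ q = phi and p ∧ r = phi, so (p ∧ q) ∨ (p ∧ r) = phi ∨ phi = phi.
Equal: yes.

phi; phi; yes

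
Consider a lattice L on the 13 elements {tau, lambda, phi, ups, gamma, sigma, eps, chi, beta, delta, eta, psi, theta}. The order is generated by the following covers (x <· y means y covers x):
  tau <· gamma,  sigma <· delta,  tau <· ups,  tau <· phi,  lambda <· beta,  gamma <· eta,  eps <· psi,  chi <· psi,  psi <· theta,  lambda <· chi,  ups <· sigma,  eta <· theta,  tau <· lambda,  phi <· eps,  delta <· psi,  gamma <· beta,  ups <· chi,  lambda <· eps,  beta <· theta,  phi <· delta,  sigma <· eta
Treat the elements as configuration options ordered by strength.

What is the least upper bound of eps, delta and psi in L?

psi

Common upper bounds of {eps, delta, psi}: psi, theta.
The least among these is psi.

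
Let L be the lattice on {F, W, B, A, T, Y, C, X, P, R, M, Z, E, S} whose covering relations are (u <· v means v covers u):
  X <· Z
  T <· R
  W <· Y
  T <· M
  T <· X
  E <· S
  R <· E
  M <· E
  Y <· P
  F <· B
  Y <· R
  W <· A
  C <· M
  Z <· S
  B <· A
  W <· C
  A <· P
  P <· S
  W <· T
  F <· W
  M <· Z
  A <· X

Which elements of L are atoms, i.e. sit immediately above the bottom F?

B, W

The atoms are exactly the elements that cover F: B, W.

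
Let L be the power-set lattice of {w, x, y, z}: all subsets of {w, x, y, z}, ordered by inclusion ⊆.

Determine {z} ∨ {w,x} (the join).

Common upper bounds of {{z}, {w,x}}: {w,x,y,z}, {w,x,z}.
The least among these is {w,x,z}.

{w,x,z}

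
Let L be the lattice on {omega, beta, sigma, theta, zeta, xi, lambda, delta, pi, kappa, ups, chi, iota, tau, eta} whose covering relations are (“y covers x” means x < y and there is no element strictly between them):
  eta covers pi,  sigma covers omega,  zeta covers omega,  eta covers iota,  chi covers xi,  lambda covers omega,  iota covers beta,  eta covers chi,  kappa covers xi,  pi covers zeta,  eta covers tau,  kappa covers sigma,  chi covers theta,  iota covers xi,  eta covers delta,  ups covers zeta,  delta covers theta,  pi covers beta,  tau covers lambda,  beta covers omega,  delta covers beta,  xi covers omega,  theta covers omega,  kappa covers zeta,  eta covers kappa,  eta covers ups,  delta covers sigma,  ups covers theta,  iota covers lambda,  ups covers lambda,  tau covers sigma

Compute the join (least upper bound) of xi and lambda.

iota

Common upper bounds of {xi, lambda}: eta, iota.
The least among these is iota.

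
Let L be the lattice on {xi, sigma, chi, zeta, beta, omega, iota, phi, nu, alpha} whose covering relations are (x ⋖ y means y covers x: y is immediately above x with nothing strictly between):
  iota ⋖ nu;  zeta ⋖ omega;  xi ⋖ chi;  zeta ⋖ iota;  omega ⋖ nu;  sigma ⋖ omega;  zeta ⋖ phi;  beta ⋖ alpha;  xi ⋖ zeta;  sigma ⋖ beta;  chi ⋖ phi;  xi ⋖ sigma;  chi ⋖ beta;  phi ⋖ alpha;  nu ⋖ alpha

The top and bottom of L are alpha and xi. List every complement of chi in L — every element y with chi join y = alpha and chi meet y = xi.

iota, nu, omega

Need y with chi ∨ y = alpha and chi ∧ y = xi.
Checking each element gives: iota, nu, omega.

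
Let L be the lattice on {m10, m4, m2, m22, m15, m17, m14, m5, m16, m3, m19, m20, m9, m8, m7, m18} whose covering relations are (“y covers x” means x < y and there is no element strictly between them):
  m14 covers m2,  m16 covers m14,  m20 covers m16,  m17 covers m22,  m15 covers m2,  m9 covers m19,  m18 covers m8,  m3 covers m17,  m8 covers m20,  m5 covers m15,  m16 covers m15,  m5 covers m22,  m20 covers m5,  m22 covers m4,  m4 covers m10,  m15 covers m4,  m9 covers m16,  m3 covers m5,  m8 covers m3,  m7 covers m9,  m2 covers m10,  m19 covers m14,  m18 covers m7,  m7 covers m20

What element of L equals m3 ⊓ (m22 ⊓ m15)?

m22 ∧ m15 = m4
m3 ∧ m4 = m4

m4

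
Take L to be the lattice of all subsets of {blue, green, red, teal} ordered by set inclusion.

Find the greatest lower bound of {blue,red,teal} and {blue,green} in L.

{blue}

Common lower bounds of {{blue,red,teal}, {blue,green}}: {blue}, ∅.
The greatest among these is {blue}.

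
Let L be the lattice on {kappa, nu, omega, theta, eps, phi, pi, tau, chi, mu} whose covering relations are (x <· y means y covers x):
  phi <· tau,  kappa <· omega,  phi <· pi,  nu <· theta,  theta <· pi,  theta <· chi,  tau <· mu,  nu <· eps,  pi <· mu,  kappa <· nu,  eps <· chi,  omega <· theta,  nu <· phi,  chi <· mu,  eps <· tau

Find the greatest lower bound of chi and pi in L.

Common lower bounds of {chi, pi}: kappa, nu, omega, theta.
The greatest among these is theta.

theta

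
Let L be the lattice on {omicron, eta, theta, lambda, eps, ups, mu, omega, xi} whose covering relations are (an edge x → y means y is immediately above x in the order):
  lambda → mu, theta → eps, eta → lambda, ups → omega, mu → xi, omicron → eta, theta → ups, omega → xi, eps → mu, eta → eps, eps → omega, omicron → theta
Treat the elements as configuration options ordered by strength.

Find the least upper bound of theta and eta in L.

Common upper bounds of {theta, eta}: eps, mu, omega, xi.
The least among these is eps.

eps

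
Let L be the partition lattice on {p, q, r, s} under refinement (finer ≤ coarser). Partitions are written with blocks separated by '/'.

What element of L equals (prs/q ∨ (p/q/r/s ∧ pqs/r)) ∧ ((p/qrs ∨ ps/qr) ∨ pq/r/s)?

p/q/r/s ∧ pqs/r = p/q/r/s
prs/q ∨ p/q/r/s = prs/q
p/qrs ∨ ps/qr = pqrs
pqrs ∨ pq/r/s = pqrs
prs/q ∧ pqrs = prs/q

prs/q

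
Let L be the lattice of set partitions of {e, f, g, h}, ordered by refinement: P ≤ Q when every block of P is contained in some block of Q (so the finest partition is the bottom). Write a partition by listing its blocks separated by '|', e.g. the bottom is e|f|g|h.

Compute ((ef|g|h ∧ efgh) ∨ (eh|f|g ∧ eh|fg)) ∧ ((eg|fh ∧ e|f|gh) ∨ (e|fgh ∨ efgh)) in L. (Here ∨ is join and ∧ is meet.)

efh|g

ef|g|h ∧ efgh = ef|g|h
eh|f|g ∧ eh|fg = eh|f|g
ef|g|h ∨ eh|f|g = efh|g
eg|fh ∧ e|f|gh = e|f|g|h
e|fgh ∨ efgh = efgh
e|f|g|h ∨ efgh = efgh
efh|g ∧ efgh = efh|g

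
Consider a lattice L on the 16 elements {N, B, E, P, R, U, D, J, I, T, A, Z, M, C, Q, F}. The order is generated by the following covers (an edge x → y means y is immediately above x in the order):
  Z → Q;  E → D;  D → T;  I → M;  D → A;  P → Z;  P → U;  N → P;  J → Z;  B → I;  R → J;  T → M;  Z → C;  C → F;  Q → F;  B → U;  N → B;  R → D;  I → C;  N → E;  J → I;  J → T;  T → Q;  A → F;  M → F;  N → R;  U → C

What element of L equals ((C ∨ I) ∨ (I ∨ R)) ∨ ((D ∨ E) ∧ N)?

C ∨ I = C
I ∨ R = I
C ∨ I = C
D ∨ E = D
D ∧ N = N
C ∨ N = C

C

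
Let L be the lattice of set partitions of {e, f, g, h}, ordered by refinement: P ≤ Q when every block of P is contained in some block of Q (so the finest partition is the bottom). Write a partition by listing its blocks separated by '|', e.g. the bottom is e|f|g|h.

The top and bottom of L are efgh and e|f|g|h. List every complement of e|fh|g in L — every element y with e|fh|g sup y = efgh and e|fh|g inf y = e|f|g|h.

Need y with e|fh|g ∨ y = efgh and e|fh|g ∧ y = e|f|g|h.
Checking each element gives: efg|h, ef|gh, egh|f, eh|fg.

efg|h, ef|gh, egh|f, eh|fg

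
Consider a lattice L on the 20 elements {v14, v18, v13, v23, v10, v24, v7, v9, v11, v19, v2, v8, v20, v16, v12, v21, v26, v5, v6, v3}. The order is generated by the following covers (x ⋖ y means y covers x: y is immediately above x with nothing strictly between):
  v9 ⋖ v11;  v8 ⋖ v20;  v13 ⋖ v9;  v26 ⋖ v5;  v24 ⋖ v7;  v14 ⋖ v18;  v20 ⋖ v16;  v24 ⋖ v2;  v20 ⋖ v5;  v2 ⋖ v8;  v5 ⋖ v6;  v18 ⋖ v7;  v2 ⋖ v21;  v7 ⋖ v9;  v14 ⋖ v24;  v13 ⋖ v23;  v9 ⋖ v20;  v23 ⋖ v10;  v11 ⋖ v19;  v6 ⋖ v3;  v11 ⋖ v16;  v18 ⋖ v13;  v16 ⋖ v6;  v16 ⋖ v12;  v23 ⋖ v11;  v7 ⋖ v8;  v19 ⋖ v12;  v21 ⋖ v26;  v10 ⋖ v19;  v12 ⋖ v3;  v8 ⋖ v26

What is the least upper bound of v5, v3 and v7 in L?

Common upper bounds of {v5, v3, v7}: v3.
The least among these is v3.

v3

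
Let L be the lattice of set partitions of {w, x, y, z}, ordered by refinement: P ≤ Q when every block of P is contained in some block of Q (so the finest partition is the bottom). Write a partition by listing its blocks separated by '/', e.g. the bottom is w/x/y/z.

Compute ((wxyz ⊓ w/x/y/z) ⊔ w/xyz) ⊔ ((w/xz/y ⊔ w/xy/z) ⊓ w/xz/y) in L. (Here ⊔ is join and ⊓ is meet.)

w/xyz

wxyz ∧ w/x/y/z = w/x/y/z
w/x/y/z ∨ w/xyz = w/xyz
w/xz/y ∨ w/xy/z = w/xyz
w/xyz ∧ w/xz/y = w/xz/y
w/xyz ∨ w/xz/y = w/xyz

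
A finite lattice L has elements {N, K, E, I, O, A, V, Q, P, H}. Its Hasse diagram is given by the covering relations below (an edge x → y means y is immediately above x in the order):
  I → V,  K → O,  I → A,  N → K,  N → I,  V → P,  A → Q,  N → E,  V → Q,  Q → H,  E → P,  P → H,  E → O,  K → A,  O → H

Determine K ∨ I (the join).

Common upper bounds of {K, I}: A, H, Q.
The least among these is A.

A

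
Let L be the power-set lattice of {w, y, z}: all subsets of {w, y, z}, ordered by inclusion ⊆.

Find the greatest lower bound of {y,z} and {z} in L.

Common lower bounds of {{y,z}, {z}}: {z}, {}.
The greatest among these is {z}.

{z}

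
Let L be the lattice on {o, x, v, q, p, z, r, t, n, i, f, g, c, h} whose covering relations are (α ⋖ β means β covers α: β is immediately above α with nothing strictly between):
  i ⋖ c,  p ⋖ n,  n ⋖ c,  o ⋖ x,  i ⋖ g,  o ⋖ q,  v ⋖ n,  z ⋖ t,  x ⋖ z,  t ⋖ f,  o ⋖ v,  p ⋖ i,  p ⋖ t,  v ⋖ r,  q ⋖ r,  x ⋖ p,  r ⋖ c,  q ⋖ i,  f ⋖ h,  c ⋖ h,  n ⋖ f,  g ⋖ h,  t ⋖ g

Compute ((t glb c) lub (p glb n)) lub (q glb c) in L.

t ∧ c = p
p ∧ n = p
p ∨ p = p
q ∧ c = q
p ∨ q = i

i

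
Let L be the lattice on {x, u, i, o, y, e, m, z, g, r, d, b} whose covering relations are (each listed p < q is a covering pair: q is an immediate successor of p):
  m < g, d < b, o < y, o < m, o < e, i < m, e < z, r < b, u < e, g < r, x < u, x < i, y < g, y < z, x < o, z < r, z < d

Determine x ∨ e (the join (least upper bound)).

Common upper bounds of {x, e}: b, d, e, r, z.
The least among these is e.

e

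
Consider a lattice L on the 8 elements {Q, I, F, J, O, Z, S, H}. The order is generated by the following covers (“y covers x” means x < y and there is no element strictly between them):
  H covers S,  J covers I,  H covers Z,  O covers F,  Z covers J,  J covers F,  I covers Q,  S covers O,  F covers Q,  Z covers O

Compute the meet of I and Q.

Q

Common lower bounds of {I, Q}: Q.
The greatest among these is Q.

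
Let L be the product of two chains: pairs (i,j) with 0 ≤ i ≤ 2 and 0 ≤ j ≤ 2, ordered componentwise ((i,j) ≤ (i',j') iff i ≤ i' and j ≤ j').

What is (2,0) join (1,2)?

Common upper bounds of {(2,0), (1,2)}: (2,2).
The least among these is (2,2).

(2,2)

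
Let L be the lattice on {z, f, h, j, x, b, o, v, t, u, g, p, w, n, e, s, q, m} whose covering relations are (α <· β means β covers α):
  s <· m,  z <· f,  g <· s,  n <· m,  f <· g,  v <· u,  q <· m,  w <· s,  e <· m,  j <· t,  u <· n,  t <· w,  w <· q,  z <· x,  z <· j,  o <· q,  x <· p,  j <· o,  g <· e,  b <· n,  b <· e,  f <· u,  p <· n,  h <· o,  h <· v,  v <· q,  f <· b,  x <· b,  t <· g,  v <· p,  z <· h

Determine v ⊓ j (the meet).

z

Common lower bounds of {v, j}: z.
The greatest among these is z.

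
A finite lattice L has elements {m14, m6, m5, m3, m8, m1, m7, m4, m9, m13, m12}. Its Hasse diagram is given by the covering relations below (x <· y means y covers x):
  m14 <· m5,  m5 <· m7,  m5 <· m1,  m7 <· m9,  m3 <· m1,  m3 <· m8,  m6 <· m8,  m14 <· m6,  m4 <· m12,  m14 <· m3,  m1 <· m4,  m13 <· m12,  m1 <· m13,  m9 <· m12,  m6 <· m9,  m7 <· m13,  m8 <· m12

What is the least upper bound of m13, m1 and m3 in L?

Common upper bounds of {m13, m1, m3}: m12, m13.
The least among these is m13.

m13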